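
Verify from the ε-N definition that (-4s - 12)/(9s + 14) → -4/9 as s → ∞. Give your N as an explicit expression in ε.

Suppose ε > 0. We seek N > 0 such that s > N implies |(-4s - 12)/(9s + 14) + 4/9| < ε.
(-4s - 12)/(9s + 14) + 4/9 = (9(-4s - 12) − (-4)(9s + 14)) / (9(9s + 14)) = -52/(9(9s + 14)).
For s > 0 we have 9s + 14 > 9s, so |(-4s - 12)/(9s + 14) + 4/9| = 52/(9(9s + 14)) < 52/(9·9s) = (52/81)/s.
Thus |(-4s - 12)/(9s + 14) + 4/9| < ε whenever s > (52/81)/ε.
Take N = (52/81)/ε. If s > N then |(-4s - 12)/(9s + 14) + 4/9| < (52/81)/s < ε.

N = (52/81)/ε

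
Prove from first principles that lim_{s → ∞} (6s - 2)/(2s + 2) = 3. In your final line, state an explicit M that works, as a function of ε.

Let ε > 0 be given. We seek M > 0 such that s > M implies |(6s - 2)/(2s + 2) − 3| < ε.
(6s - 2)/(2s + 2) − 3 = (2(6s - 2) − 6(2s + 2)) / (2(2s + 2)) = -16/(2(2s + 2)).
For s > 0 we have 2s + 2 > 2s, so |(6s - 2)/(2s + 2) − 3| = 16/(2(2s + 2)) < 16/(2·2s) = 4/s.
Thus |(6s - 2)/(2s + 2) − 3| < ε whenever s > 4/ε.
Take M = 4/ε. If s > M then |(6s - 2)/(2s + 2) − 3| < 4/s < ε.

M = 4/ε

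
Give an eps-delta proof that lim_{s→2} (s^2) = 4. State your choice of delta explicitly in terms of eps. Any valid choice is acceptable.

delta = min(1, eps/5)

Let eps > 0 be given. We seek delta > 0 with 0 < |s − 2| < delta ⇒ |s^2 − 4| < eps.
Factor: s^2 − 4 = (s − 2)(s + 2), so |s^2 − 4| = |s − 2|·|s + 2|.
Restrict delta ≤ 1. Then |s − 2| < 1 gives |s| < 3, so by the triangle inequality |s + 2| ≤ 3 + 2 = 5.
Hence |s^2 − 4| ≤ 5|s − 2|, which is < eps once |s − 2| < eps/5.
Take delta = min(1, eps/5). If 0 < |s − 2| < delta then both bounds hold and |s^2 − 4| ≤ 5|s − 2| < 5·(eps/5) = eps.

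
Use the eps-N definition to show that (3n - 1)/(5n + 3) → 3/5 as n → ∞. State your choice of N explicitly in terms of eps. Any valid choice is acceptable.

N = (14/25)/eps

Fix eps > 0. For n ≥ 1, |(3n - 1)/(5n + 3) − (3/5)| = |-14|/(5(5n + 3)) = 14/(5(5n + 3)).
Since 5n + 3 ≥ 5n for n ≥ 1, this is ≤ 14/(5·5n) = (14/25)/n.
So |(3n - 1)/(5n + 3) − (3/5)| < eps whenever n > (14/25)/eps.
Take N = (14/25)/eps. If n > N then |(3n - 1)/(5n + 3) − (3/5)| ≤ (14/25)/n < eps.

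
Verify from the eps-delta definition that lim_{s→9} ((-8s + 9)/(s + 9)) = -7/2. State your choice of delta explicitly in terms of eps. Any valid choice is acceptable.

delta = min(9, 2eps)

Suppose eps > 0. We want delta > 0 with 0 < |s − 9| < delta ⇒ |(-8s + 9)/(s + 9) + 7/2| < eps.
Combining over a common denominator, (-8s + 9)/(s + 9) + 7/2 = [(-8s + 9)·18 − (-63)·(s + 9)] / [18·(s + 9)] = -81(s − 9) / (18(s + 9)).
So |(-8s + 9)/(s + 9) + 7/2| = 81|s − 9| / (18·|s + 9|).
Restrict delta ≤ 9. Then |s − 9| < 9 gives |s + 9| = |(s − 9) + 18| ≥ 18 − 9 = 9.
Hence |(-8s + 9)/(s + 9) + 7/2| < 81|s − 9|/(18·9) = (1/2)|s − 9|, which is < eps once |s − 9| < 2eps.
Take delta = min(9, 2eps). Then 0 < |s − 9| < delta forces both bounds, so |(-8s + 9)/(s + 9) + 7/2| < eps.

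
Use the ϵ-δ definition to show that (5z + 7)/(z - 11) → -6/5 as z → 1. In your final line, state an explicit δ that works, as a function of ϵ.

Let ϵ > 0 be given. We want δ > 0 with 0 < |z − 1| < δ ⇒ |(5z + 7)/(z - 11) + 6/5| < ϵ.
Combining over a common denominator, (5z + 7)/(z - 11) + 6/5 = [(5z + 7)·(-10) − 12·(z - 11)] / [(-10)·(z - 11)] = -62(z − 1) / ((-10)(z - 11)).
So |(5z + 7)/(z - 11) + 6/5| = 62|z − 1| / (10·|z − 11|).
Restrict δ ≤ 5. Then |z − 1| < 5 gives |z − 11| = |(z − 1) + (-10)| ≥ 10 − 5 = 5.
Hence |(5z + 7)/(z - 11) + 6/5| < 62|z − 1|/(10·5) = (31/25)|z − 1|, which is < ϵ once |z − 1| < (25/31)ϵ.
Take δ = min(5, (25/31)ϵ). Then 0 < |z − 1| < δ forces both bounds, so |(5z + 7)/(z - 11) + 6/5| < ϵ.

δ = min(5, (25/31)ϵ)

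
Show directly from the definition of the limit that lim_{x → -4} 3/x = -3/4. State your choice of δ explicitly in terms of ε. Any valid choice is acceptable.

Let ε > 0. We seek δ > 0 such that 0 < |x + 4| < δ implies |3/x + 3/4| < ε.
|3/x + 3/4| = 3·|-4 − x|/(4·|x|) = 3|x + 4|/(4|x|).
Restrict δ ≤ 2. Then |x + 4| < 2 gives |x| > 2, so 4|x| > 8.
Then |3/x + 3/4| < 3|x + 4|/8, which is < ε when |x + 4| < (8/3)ε.
Take δ = min(2, (8/3)ε). Then 0 < |x + 4| < δ gives both |x + 4| < 2 and |x + 4| < (8/3)ε, so |3/x + 3/4| < ε.

δ = min(2, (8/3)ε)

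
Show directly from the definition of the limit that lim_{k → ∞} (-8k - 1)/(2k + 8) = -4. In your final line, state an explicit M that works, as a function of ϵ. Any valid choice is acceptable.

Suppose ϵ > 0. For k ≥ 1, |(-8k - 1)/(2k + 8) + 4| = |62|/(2(2k + 8)) = 62/(2(2k + 8)).
Since 2k + 8 ≥ 2k for k ≥ 1, this is ≤ 62/(2·2k) = (31/2)/k.
So |(-8k - 1)/(2k + 8) + 4| < ϵ whenever k > (31/2)/ϵ.
Take M = (31/2)/ϵ. If k > M then |(-8k - 1)/(2k + 8) + 4| ≤ (31/2)/k < ϵ.

M = (31/2)/ϵ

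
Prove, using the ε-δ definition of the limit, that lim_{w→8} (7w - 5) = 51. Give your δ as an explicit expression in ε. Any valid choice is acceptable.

Suppose ε > 0. We need δ > 0 so that 0 < |w − 8| < δ implies |(7w - 5) − 51| < ε.
Since (7w - 5) − 51 = 7(w − 8), we have |(7w - 5) − 51| = 7|w − 8|.
So 7|w − 8| < ε exactly when |w − 8| < ε/7.
Take δ = ε/7. If 0 < |w − 8| < δ then |(7w - 5) − 51| = 7|w − 8| < 7·(ε/7) = ε.

δ = ε/7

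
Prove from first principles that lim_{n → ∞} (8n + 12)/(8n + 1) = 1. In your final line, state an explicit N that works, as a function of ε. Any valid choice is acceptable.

Suppose ε > 0. For n ≥ 1, |(8n + 12)/(8n + 1) − 1| = |88|/(8(8n + 1)) = 88/(8(8n + 1)).
Since 8n + 1 ≥ 8n for n ≥ 1, this is ≤ 88/(8·8n) = (11/8)/n.
So |(8n + 12)/(8n + 1) − 1| < ε whenever n > (11/8)/ε.
Take N = (11/8)/ε. If n > N then |(8n + 12)/(8n + 1) − 1| ≤ (11/8)/n < ε.

N = (11/8)/ε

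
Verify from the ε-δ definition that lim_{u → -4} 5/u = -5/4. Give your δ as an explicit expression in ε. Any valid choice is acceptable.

δ = min(2, (8/5)ε)

Fix ε > 0. We seek δ > 0 such that 0 < |u + 4| < δ implies |5/u + 5/4| < ε.
|5/u + 5/4| = 5·|-4 − u|/(4·|u|) = 5|u + 4|/(4|u|).
Restrict δ ≤ 2. Then |u + 4| < 2 gives |u| > 2, so 4|u| > 8.
Then |5/u + 5/4| < 5|u + 4|/8, which is < ε when |u + 4| < (8/5)ε.
Take δ = min(2, (8/5)ε). Then 0 < |u + 4| < δ gives both |u + 4| < 2 and |u + 4| < (8/5)ε, so |5/u + 5/4| < ε.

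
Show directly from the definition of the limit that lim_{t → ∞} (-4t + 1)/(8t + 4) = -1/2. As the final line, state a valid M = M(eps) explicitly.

M = (3/8)/eps

Let eps > 0 be given. We seek M > 0 such that t > M implies |(-4t + 1)/(8t + 4) + 1/2| < eps.
(-4t + 1)/(8t + 4) + 1/2 = (8(-4t + 1) − (-4)(8t + 4)) / (8(8t + 4)) = 24/(8(8t + 4)).
For t > 0 we have 8t + 4 > 8t, so |(-4t + 1)/(8t + 4) + 1/2| = 24/(8(8t + 4)) < 24/(8·8t) = (3/8)/t.
Thus |(-4t + 1)/(8t + 4) + 1/2| < eps whenever t > (3/8)/eps.
Take M = (3/8)/eps. If t > M then |(-4t + 1)/(8t + 4) + 1/2| < (3/8)/t < eps.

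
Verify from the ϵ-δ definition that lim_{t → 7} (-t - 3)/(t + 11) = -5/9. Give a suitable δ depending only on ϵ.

Let ϵ > 0 be given. We want δ > 0 with 0 < |t − 7| < δ ⇒ |(-t - 3)/(t + 11) + 5/9| < ϵ.
Combining over a common denominator, (-t - 3)/(t + 11) + 5/9 = [(-t - 3)·18 − (-10)·(t + 11)] / [18·(t + 11)] = -8(t − 7) / (18(t + 11)).
So |(-t - 3)/(t + 11) + 5/9| = 8|t − 7| / (18·|t + 11|).
Restrict δ ≤ 9. Then |t − 7| < 9 gives |t + 11| = |(t − 7) + 18| ≥ 18 − 9 = 9.
Hence |(-t - 3)/(t + 11) + 5/9| < 8|t − 7|/(18·9) = (4/81)|t − 7|, which is < ϵ once |t − 7| < (81/4)ϵ.
Take δ = min(9, (81/4)ϵ). Then 0 < |t − 7| < δ forces both bounds, so |(-t - 3)/(t + 11) + 5/9| < ϵ.

δ = min(9, (81/4)ϵ)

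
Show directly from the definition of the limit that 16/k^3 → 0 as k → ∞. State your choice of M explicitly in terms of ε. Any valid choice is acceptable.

M = (16/ε)^{1/3}

Let ε > 0. For k ≥ 1, |16/k^3 − 0| = 16/k^3.
16/k^3 < ε ⇔ k^3 > 16/ε ⇔ k > (16/ε)^{1/3}.
Take M = (16/ε)^{1/3}. Then k > M implies 16/k^3 < ε.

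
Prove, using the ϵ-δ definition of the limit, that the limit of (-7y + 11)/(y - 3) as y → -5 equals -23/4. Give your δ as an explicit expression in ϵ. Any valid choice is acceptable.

Let ϵ > 0 be given. We want δ > 0 with 0 < |y + 5| < δ ⇒ |(-7y + 11)/(y - 3) + 23/4| < ϵ.
Combining over a common denominator, (-7y + 11)/(y - 3) + 23/4 = [(-7y + 11)·(-8) − 46·(y - 3)] / [(-8)·(y - 3)] = 10(y + 5) / ((-8)(y - 3)).
So |(-7y + 11)/(y - 3) + 23/4| = 10|y + 5| / (8·|y − 3|).
Require δ ≤ 4, so |y − 3| ≥ |-8| − |y + 5| > 8 − 4 = 4.
Hence |(-7y + 11)/(y - 3) + 23/4| < 10|y + 5|/(8·4) = (5/16)|y + 5|, which is < ϵ once |y + 5| < (16/5)ϵ.
Take δ = min(4, (16/5)ϵ). Then 0 < |y + 5| < δ forces both bounds, so |(-7y + 11)/(y - 3) + 23/4| < ϵ.

δ = min(4, (16/5)ϵ)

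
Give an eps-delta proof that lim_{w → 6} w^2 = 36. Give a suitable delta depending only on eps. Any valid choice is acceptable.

Let eps > 0. We seek delta > 0 with 0 < |w − 6| < delta ⇒ |w^2 − 36| < eps.
Factor: w^2 − 36 = (w − 6)(w + 6), so |w^2 − 36| = |w − 6|·|w + 6|.
Impose delta ≤ 1 so that |w| < 7; then |w + 6| ≤ 13.
Hence |w^2 − 36| ≤ 13|w − 6|, which is < eps once |w − 6| < eps/13.
Take delta = min(1, eps/13). If 0 < |w − 6| < delta then both bounds hold and |w^2 − 36| ≤ 13|w − 6| < 13·(eps/13) = eps.

delta = min(1, eps/13)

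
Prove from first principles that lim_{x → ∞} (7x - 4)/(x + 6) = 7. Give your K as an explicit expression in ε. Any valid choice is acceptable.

Suppose ε > 0. We seek K > 0 such that x > K implies |(7x - 4)/(x + 6) − 7| < ε.
(7x - 4)/(x + 6) − 7 = ((7x - 4) − 7(x + 6)) / ((x + 6)) = -46/((x + 6)).
For x > 0 we have x + 6 > x, so |(7x - 4)/(x + 6) − 7| = 46/((x + 6)) < 46/(x) = 46/x.
Thus |(7x - 4)/(x + 6) − 7| < ε whenever x > 46/ε.
Take K = 46/ε. If x > K then |(7x - 4)/(x + 6) − 7| < 46/x < ε.

K = 46/ε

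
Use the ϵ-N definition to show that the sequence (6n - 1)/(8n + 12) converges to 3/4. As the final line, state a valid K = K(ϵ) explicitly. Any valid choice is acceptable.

K = (5/4)/ϵ

Let ϵ > 0. For n ≥ 1, |(6n - 1)/(8n + 12) − (3/4)| = |-80|/(8(8n + 12)) = 80/(8(8n + 12)).
Since 8n + 12 ≥ 8n for n ≥ 1, this is ≤ 80/(8·8n) = (5/4)/n.
So |(6n - 1)/(8n + 12) − (3/4)| < ϵ whenever n > (5/4)/ϵ.
Take K = (5/4)/ϵ. If n > K then |(6n - 1)/(8n + 12) − (3/4)| ≤ (5/4)/n < ϵ.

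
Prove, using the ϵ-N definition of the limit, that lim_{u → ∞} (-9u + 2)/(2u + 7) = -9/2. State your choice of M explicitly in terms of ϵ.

M = (67/4)/ϵ

Let ϵ > 0. We seek M > 0 such that u > M implies |(-9u + 2)/(2u + 7) + 9/2| < ϵ.
(-9u + 2)/(2u + 7) + 9/2 = (2(-9u + 2) − (-9)(2u + 7)) / (2(2u + 7)) = 67/(2(2u + 7)).
For u > 0 we have 2u + 7 > 2u, so |(-9u + 2)/(2u + 7) + 9/2| = 67/(2(2u + 7)) < 67/(2·2u) = (67/4)/u.
Thus |(-9u + 2)/(2u + 7) + 9/2| < ϵ whenever u > (67/4)/ϵ.
Take M = (67/4)/ϵ. If u > M then |(-9u + 2)/(2u + 7) + 9/2| < (67/4)/u < ϵ.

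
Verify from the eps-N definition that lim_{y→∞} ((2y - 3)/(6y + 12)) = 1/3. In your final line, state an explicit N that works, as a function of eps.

N = (7/6)/eps

Let eps > 0 be given. We seek N > 0 such that y > N implies |(2y - 3)/(6y + 12) − (1/3)| < eps.
(2y - 3)/(6y + 12) − (1/3) = (6(2y - 3) − 2(6y + 12)) / (6(6y + 12)) = -42/(6(6y + 12)).
For y > 0 we have 6y + 12 > 6y, so |(2y - 3)/(6y + 12) − (1/3)| = 42/(6(6y + 12)) < 42/(6·6y) = (7/6)/y.
Thus |(2y - 3)/(6y + 12) − (1/3)| < eps whenever y > (7/6)/eps.
Take N = (7/6)/eps. If y > N then |(2y - 3)/(6y + 12) − (1/3)| < (7/6)/y < eps.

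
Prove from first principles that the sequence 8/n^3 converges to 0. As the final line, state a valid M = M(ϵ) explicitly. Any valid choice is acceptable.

Let ϵ > 0 be given. For n ≥ 1, |8/n^3 − 0| = 8/n^3.
8/n^3 < ϵ ⇔ n^3 > 8/ϵ ⇔ n > (8/ϵ)^{1/3}.
Take M = (8/ϵ)^{1/3}. Then n > M implies 8/n^3 < ϵ.

M = (8/ϵ)^{1/3}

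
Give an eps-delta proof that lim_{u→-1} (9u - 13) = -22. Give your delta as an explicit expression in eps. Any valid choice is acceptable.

Let eps > 0. We need delta > 0 so that 0 < |u + 1| < delta implies |(9u - 13) + 22| < eps.
Since (9u - 13) + 22 = 9(u + 1), we have |(9u - 13) + 22| = 9|u + 1|.
So 9|u + 1| < eps exactly when |u + 1| < eps/9.
Take delta = eps/9. If 0 < |u + 1| < delta then |(9u - 13) + 22| = 9|u + 1| < 9·(eps/9) = eps.

delta = eps/9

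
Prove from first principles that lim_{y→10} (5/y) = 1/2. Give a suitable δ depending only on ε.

δ = min(5, 10ε)

Let ε > 0. We seek δ > 0 such that 0 < |y − 10| < δ implies |5/y − (1/2)| < ε.
|5/y − (1/2)| = 5·|10 − y|/(10·|y|) = 5|y − 10|/(10|y|).
Require δ ≤ 5 so that |y| > 10 − 5 = 5, hence 10|y| > 50.
Then |5/y − (1/2)| < 5|y − 10|/50, which is < ε when |y − 10| < 10ε.
Take δ = min(5, 10ε). Then 0 < |y − 10| < δ gives both |y − 10| < 5 and |y − 10| < 10ε, so |5/y − (1/2)| < ε.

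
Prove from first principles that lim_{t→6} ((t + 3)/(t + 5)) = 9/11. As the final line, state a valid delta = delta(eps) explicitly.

Suppose eps > 0. We want delta > 0 with 0 < |t − 6| < delta ⇒ |(t + 3)/(t + 5) − (9/11)| < eps.
Combining over a common denominator, (t + 3)/(t + 5) − (9/11) = [(t + 3)·11 − 9·(t + 5)] / [11·(t + 5)] = 2(t − 6) / (11(t + 5)).
So |(t + 3)/(t + 5) − (9/11)| = 2|t − 6| / (11·|t + 5|).
Require delta ≤ 11/2, so |t + 5| ≥ |11| − |t − 6| > 11 − 11/2 = 11/2.
Hence |(t + 3)/(t + 5) − (9/11)| < 2|t − 6|/(11·(11/2)) = (4/121)|t − 6|, which is < eps once |t − 6| < (121/4)eps.
Take delta = min(11/2, (121/4)eps). Then 0 < |t − 6| < delta forces both bounds, so |(t + 3)/(t + 5) − (9/11)| < eps.

delta = min(11/2, (121/4)eps)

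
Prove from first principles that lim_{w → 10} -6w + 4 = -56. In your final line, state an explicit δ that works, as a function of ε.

Suppose ε > 0. We need δ > 0 so that 0 < |w − 10| < δ implies |(-6w + 4) + 56| < ε.
Since (-6w + 4) + 56 = -6(w − 10), we have |(-6w + 4) + 56| = 6|w − 10|.
So 6|w − 10| < ε exactly when |w − 10| < ε/6.
Take δ = ε/6. If 0 < |w − 10| < δ then |(-6w + 4) + 56| = 6|w − 10| < 6·(ε/6) = ε.

δ = ε/6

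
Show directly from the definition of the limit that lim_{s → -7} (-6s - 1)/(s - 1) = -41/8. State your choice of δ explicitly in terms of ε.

δ = min(4, (32/7)ε)

Let ε > 0. We want δ > 0 with 0 < |s + 7| < δ ⇒ |(-6s - 1)/(s - 1) + 41/8| < ε.
Combining over a common denominator, (-6s - 1)/(s - 1) + 41/8 = [(-6s - 1)·(-8) − 41·(s - 1)] / [(-8)·(s - 1)] = 7(s + 7) / ((-8)(s - 1)).
So |(-6s - 1)/(s - 1) + 41/8| = 7|s + 7| / (8·|s − 1|).
Restrict δ ≤ 4. Then |s + 7| < 4 gives |s − 1| = |(s + 7) + (-8)| ≥ 8 − 4 = 4.
Hence |(-6s - 1)/(s - 1) + 41/8| < 7|s + 7|/(8·4) = (7/32)|s + 7|, which is < ε once |s + 7| < (32/7)ε.
Take δ = min(4, (32/7)ε). Then 0 < |s + 7| < δ forces both bounds, so |(-6s - 1)/(s - 1) + 41/8| < ε.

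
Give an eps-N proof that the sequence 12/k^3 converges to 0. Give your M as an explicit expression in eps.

Let eps > 0 be given. For k ≥ 1, |12/k^3 − 0| = 12/k^3.
12/k^3 < eps ⇔ k^3 > 12/eps ⇔ k > (12/eps)^{1/3}.
Take M = (12/eps)^{1/3}. Then k > M implies 12/k^3 < eps.

M = (12/eps)^{1/3}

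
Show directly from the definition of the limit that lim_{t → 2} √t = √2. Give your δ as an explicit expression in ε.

Let ε > 0 be given. We want δ > 0 such that 0 < |t − 2| < δ implies |√t − √2| < ε.
Rationalise: √t − √2 = (t − 2)/(√t + √2), so |√t − √2| = |t − 2|/(√t + √2).
Restrict δ ≤ 2 so that |t − 2| < 2 forces t > 0, and then √t + √2 > √2.
Hence |√t − √2| < |t − 2|/√2, which is < ε once |t − 2| < √2·ε.
Take δ = min(2, √2·ε). If 0 < |t − 2| < δ then t > 0 and |√t − √2| < |t − 2|/√2 < ε.

δ = min(2, √2·ε)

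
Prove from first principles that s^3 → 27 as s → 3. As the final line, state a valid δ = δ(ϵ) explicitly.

Let ϵ > 0 be given. We seek δ > 0 with 0 < |s − 3| < δ ⇒ |s^3 − 27| < ϵ.
Factor: s^3 − 27 = (s − 3)(s^2 + 3s + 9), so |s^3 − 27| = |s − 3|·|s^2 + 3s + 9|.
Restrict δ ≤ 1. Then |s − 3| < 1 gives |s| < 4, so by the triangle inequality |s^2 + 3s + 9| ≤ 4^2 + 3·4 + 9 = 37.
Hence |s^3 − 27| ≤ 37|s − 3|, which is < ϵ once |s − 3| < ϵ/37.
Take δ = min(1, ϵ/37). If 0 < |s − 3| < δ then both bounds hold and |s^3 − 27| ≤ 37|s − 3| < 37·(ϵ/37) = ϵ.

δ = min(1, ϵ/37)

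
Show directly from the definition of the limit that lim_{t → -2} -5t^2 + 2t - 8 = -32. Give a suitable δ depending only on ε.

Let ε > 0. We want δ > 0 such that 0 < |t + 2| < δ implies |(-5t^2 + 2t - 8) + 32| < ε.
(-5t^2 + 2t - 8) + 32 = -5t^2 + 2t + 24 = (t + 2)(-5t + 12).
So |(-5t^2 + 2t - 8) + 32| = |t + 2|·|-5t + 12|.
Assume first that |t + 2| < 1, so |t| < 3. Then |-5t + 12| ≤ 5·3 + 12 = 27.
Hence |(-5t^2 + 2t - 8) + 32| ≤ 27|t + 2| < ε provided |t + 2| < ε/27.
Take δ = min(1, ε/27). Then 0 < |t + 2| < δ gives both |t + 2| < 1 and |t + 2| < ε/27, so |(-5t^2 + 2t - 8) + 32| < ε.

δ = min(1, ε/27)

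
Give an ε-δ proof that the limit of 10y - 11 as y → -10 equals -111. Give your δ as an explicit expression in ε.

Let ε > 0 be given. We need δ > 0 so that 0 < |y + 10| < δ implies |(10y - 11) + 111| < ε.
Since (10y - 11) + 111 = 10(y + 10), we have |(10y - 11) + 111| = 10|y + 10|.
So 10|y + 10| < ε exactly when |y + 10| < ε/10.
Take δ = ε/10. If 0 < |y + 10| < δ then |(10y - 11) + 111| = 10|y + 10| < 10·(ε/10) = ε.

δ = ε/10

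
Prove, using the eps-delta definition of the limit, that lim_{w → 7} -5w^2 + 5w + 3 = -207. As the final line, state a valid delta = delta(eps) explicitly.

delta = min(2, eps/75)

Let eps > 0. We want delta > 0 such that 0 < |w − 7| < delta implies |(-5w^2 + 5w + 3) + 207| < eps.
(-5w^2 + 5w + 3) + 207 = -5w^2 + 5w + 210 = (w − 7)(-5w - 30).
So |(-5w^2 + 5w + 3) + 207| = |w − 7|·|-5w - 30|.
Assume first that |w − 7| < 2, so |w| < 9. Then |-5w - 30| ≤ 5·9 + 30 = 75.
Hence |(-5w^2 + 5w + 3) + 207| ≤ 75|w − 7| < eps provided |w − 7| < eps/75.
Take delta = min(2, eps/75). Then 0 < |w − 7| < delta gives both |w − 7| < 2 and |w − 7| < eps/75, so |(-5w^2 + 5w + 3) + 207| < eps.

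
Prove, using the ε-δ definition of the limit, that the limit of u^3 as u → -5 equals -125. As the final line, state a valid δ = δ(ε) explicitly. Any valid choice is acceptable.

Suppose ε > 0. We seek δ > 0 with 0 < |u + 5| < δ ⇒ |u^3 + 125| < ε.
Factor: u^3 + 125 = (u + 5)(u^2 - 5u + 25), so |u^3 + 125| = |u + 5|·|u^2 - 5u + 25|.
Restrict δ ≤ 1. Then |u + 5| < 1 gives |u| < 6, so by the triangle inequality |u^2 - 5u + 25| ≤ 6^2 + 5·6 + 25 = 91.
Hence |u^3 + 125| ≤ 91|u + 5|, which is < ε once |u + 5| < ε/91.
Take δ = min(1, ε/91). If 0 < |u + 5| < δ then both bounds hold and |u^3 + 125| ≤ 91|u + 5| < 91·(ε/91) = ε.

δ = min(1, ε/91)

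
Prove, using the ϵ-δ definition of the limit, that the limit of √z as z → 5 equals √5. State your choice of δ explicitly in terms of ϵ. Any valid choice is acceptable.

δ = min(5, √5·ϵ)

Let ϵ > 0. We want δ > 0 such that 0 < |z − 5| < δ implies |√z − √5| < ϵ.
Multiplying by the conjugate, |√z − √5| = |z − 5|/(√z + √5).
Restrict δ ≤ 5 so that |z − 5| < 5 forces z > 0, and then √z + √5 > √5.
Hence |√z − √5| < |z − 5|/√5, which is < ϵ once |z − 5| < √5·ϵ.
Take δ = min(5, √5·ϵ). If 0 < |z − 5| < δ then z > 0 and |√z − √5| < |z − 5|/√5 < ϵ.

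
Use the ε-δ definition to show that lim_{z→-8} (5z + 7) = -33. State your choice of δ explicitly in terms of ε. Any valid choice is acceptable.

Suppose ε > 0. We need δ > 0 so that 0 < |z + 8| < δ implies |(5z + 7) + 33| < ε.
|(5z + 7) + 33| = |5z + 40| = 5|z + 8|.
Thus it suffices that |z + 8| < ε/5.
Take δ = ε/5. If 0 < |z + 8| < δ then |(5z + 7) + 33| = 5|z + 8| < 5·(ε/5) = ε.

δ = ε/5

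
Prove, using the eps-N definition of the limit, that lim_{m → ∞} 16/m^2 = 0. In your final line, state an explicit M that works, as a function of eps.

Fix eps > 0. For m ≥ 1, |16/m^2 − 0| = 16/m^2.
16/m^2 < eps ⇔ m^2 > 16/eps ⇔ m > (16/eps)^{1/2}.
Take M = (16/eps)^{1/2}. Then m > M implies 16/m^2 < eps.

M = (16/eps)^{1/2}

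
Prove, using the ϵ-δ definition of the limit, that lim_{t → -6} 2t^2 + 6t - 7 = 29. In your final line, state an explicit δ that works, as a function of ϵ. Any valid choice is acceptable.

Let ϵ > 0 be given. We want δ > 0 such that 0 < |t + 6| < δ implies |(2t^2 + 6t - 7) − 29| < ϵ.
(2t^2 + 6t - 7) − 29 = 2t^2 + 6t - 36 = (t + 6)(2t - 6).
So |(2t^2 + 6t - 7) − 29| = |t + 6|·|2t - 6|.
Require δ ≤ 1. Then |t + 6| < 1 gives |t| < 7, and by the triangle inequality |2t - 6| ≤ 2·7 + 6 = 20.
Hence |(2t^2 + 6t - 7) − 29| ≤ 20|t + 6| < ϵ provided |t + 6| < ϵ/20.
Take δ = min(1, ϵ/20). Then 0 < |t + 6| < δ gives both |t + 6| < 1 and |t + 6| < ϵ/20, so |(2t^2 + 6t - 7) − 29| < ϵ.

δ = min(1, ϵ/20)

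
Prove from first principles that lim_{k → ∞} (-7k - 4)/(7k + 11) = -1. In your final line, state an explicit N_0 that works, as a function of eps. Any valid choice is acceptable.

N_0 = 1/eps

Let eps > 0. For k ≥ 1, |(-7k - 4)/(7k + 11) + 1| = |49|/(7(7k + 11)) = 49/(7(7k + 11)).
Since 7k + 11 ≥ 7k for k ≥ 1, this is ≤ 49/(7·7k) = 1/k.
So |(-7k - 4)/(7k + 11) + 1| < eps whenever k > 1/eps.
Take N_0 = 1/eps. If k > N_0 then |(-7k - 4)/(7k + 11) + 1| ≤ 1/k < eps.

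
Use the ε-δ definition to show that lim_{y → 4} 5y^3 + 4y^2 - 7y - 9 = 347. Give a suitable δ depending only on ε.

Suppose ε > 0. We want δ > 0 such that 0 < |y − 4| < δ implies |(5y^3 + 4y^2 - 7y - 9) − 347| < ε.
(5y^3 + 4y^2 - 7y - 9) − 347 = 5y^3 + 4y^2 - 7y - 356 = (y − 4)(5y^2 + 24y + 89).
So |(5y^3 + 4y^2 - 7y - 9) − 347| = |y − 4|·|5y^2 + 24y + 89|.
Assume first that |y − 4| < 1, so |y| < 5. Then |5y^2 + 24y + 89| ≤ 5·5^2 + 24·5 + 89 = 334.
Hence |(5y^3 + 4y^2 - 7y - 9) − 347| ≤ 334|y − 4| < ε provided |y − 4| < ε/334.
Take δ = min(1, ε/334). Then 0 < |y − 4| < δ gives both |y − 4| < 1 and |y − 4| < ε/334, so |(5y^3 + 4y^2 - 7y - 9) − 347| < ε.

δ = min(1, ε/334)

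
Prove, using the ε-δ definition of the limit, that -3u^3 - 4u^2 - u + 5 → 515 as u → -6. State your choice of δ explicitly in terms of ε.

Let ε > 0 be given. We want δ > 0 such that 0 < |u + 6| < δ implies |(-3u^3 - 4u^2 - u + 5) − 515| < ε.
(-3u^3 - 4u^2 - u + 5) − 515 = -3u^3 - 4u^2 - u - 510 = (u + 6)(-3u^2 + 14u - 85).
So |(-3u^3 - 4u^2 - u + 5) − 515| = |u + 6|·|-3u^2 + 14u - 85|.
Assume first that |u + 6| < 1, so |u| < 7. Then |-3u^2 + 14u - 85| ≤ 3·7^2 + 14·7 + 85 = 330.
Hence |(-3u^3 - 4u^2 - u + 5) − 515| ≤ 330|u + 6| < ε provided |u + 6| < ε/330.
Choosing δ = min(1, ε/330) ensures both conditions, hence |(-3u^3 - 4u^2 - u + 5) − 515| < ε.

δ = min(1, ε/330)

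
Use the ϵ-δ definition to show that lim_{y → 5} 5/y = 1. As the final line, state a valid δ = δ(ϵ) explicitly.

Let ϵ > 0. We seek δ > 0 such that 0 < |y − 5| < δ implies |5/y − 1| < ϵ.
|5/y − 1| = 5·|5 − y|/(5·|y|) = 5|y − 5|/(5|y|).
Restrict δ ≤ 5/2. Then |y − 5| < 5/2 gives |y| > 5/2, so 5|y| > 25/2.
Then |5/y − 1| < 5|y − 5|/(25/2), which is < ϵ when |y − 5| < (5/2)ϵ.
Take δ = min(5/2, (5/2)ϵ). Then 0 < |y − 5| < δ gives both |y − 5| < 5/2 and |y − 5| < (5/2)ϵ, so |5/y − 1| < ϵ.

δ = min(5/2, (5/2)ϵ)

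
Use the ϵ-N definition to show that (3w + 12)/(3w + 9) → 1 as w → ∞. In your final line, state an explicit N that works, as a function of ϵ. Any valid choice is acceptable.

Let ϵ > 0 be given. We seek N > 0 such that w > N implies |(3w + 12)/(3w + 9) − 1| < ϵ.
(3w + 12)/(3w + 9) − 1 = (3(3w + 12) − 3(3w + 9)) / (3(3w + 9)) = 9/(3(3w + 9)).
For w > 0 we have 3w + 9 > 3w, so |(3w + 12)/(3w + 9) − 1| = 9/(3(3w + 9)) < 9/(3·3w) = 1/w.
Thus |(3w + 12)/(3w + 9) − 1| < ϵ whenever w > 1/ϵ.
Take N = 1/ϵ. If w > N then |(3w + 12)/(3w + 9) − 1| < 1/w < ϵ.

N = 1/ϵ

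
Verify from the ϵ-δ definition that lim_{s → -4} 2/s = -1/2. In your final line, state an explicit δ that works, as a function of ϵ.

δ = min(2, 4ϵ)

Let ϵ > 0 be given. We seek δ > 0 such that 0 < |s + 4| < δ implies |2/s + 1/2| < ϵ.
|2/s + 1/2| = 2·|-4 − s|/(4·|s|) = 2|s + 4|/(4|s|).
Require δ ≤ 2 so that |s| > 4 − 2 = 2, hence 4|s| > 8.
Then |2/s + 1/2| < 2|s + 4|/8, which is < ϵ when |s + 4| < 4ϵ.
Take δ = min(2, 4ϵ). Then 0 < |s + 4| < δ gives both |s + 4| < 2 and |s + 4| < 4ϵ, so |2/s + 1/2| < ϵ.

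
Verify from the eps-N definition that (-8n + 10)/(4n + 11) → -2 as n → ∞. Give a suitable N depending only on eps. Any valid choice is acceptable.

N = 8/eps

Fix eps > 0. For n ≥ 1, |(-8n + 10)/(4n + 11) + 2| = |128|/(4(4n + 11)) = 128/(4(4n + 11)).
Since 4n + 11 ≥ 4n for n ≥ 1, this is ≤ 128/(4·4n) = 8/n.
So |(-8n + 10)/(4n + 11) + 2| < eps whenever n > 8/eps.
Take N = 8/eps. If n > N then |(-8n + 10)/(4n + 11) + 2| ≤ 8/n < eps.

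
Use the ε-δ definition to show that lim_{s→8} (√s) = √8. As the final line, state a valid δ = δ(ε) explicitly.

δ = min(8, √8·ε)

Let ε > 0 be given. We want δ > 0 such that 0 < |s − 8| < δ implies |√s − √8| < ε.
Rationalise: √s − √8 = (s − 8)/(√s + √8), so |√s − √8| = |s − 8|/(√s + √8).
Restrict δ ≤ 8 so that |s − 8| < 8 forces s > 0, and then √s + √8 > √8.
Hence |√s − √8| < |s − 8|/√8, which is < ε once |s − 8| < √8·ε.
Take δ = min(8, √8·ε). If 0 < |s − 8| < δ then s > 0 and |√s − √8| < |s − 8|/√8 < ε.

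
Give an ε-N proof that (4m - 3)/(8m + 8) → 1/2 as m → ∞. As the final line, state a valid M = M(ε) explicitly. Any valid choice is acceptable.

M = (7/8)/ε

Suppose ε > 0. For m ≥ 1, |(4m - 3)/(8m + 8) − (1/2)| = |-56|/(8(8m + 8)) = 56/(8(8m + 8)).
Since 8m + 8 ≥ 8m for m ≥ 1, this is ≤ 56/(8·8m) = (7/8)/m.
So |(4m - 3)/(8m + 8) − (1/2)| < ε whenever m > (7/8)/ε.
Take M = (7/8)/ε. If m > M then |(4m - 3)/(8m + 8) − (1/2)| ≤ (7/8)/m < ε.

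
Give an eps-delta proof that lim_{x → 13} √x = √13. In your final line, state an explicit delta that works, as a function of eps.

Suppose eps > 0. We want delta > 0 such that 0 < |x − 13| < delta implies |√x − √13| < eps.
Rationalise: √x − √13 = (x − 13)/(√x + √13), so |√x − √13| = |x − 13|/(√x + √13).
Restrict delta ≤ 13 so that |x − 13| < 13 forces x > 0, and then √x + √13 > √13.
Hence |√x − √13| < |x − 13|/√13, which is < eps once |x − 13| < √13·eps.
Take delta = min(13, √13·eps). If 0 < |x − 13| < delta then x > 0 and |√x − √13| < |x − 13|/√13 < eps.

delta = min(13, √13·eps)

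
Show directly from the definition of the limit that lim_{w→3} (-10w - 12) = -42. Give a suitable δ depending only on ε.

δ = ε/10

Fix ε > 0. We need δ > 0 so that 0 < |w − 3| < δ implies |(-10w - 12) + 42| < ε.
Since (-10w - 12) + 42 = -10(w − 3), we have |(-10w - 12) + 42| = 10|w − 3|.
Thus it suffices that |w − 3| < ε/10.
Choosing δ = ε/10 gives |(-10w - 12) + 42| = 10|w − 3| < ε whenever |w − 3| < δ.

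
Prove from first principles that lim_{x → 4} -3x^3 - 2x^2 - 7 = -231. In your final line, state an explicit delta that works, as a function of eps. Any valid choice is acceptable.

Suppose eps > 0. We want delta > 0 such that 0 < |x − 4| < delta implies |(-3x^3 - 2x^2 - 7) + 231| < eps.
(-3x^3 - 2x^2 - 7) + 231 = -3x^3 - 2x^2 + 224 = (x − 4)(-3x^2 - 14x - 56).
So |(-3x^3 - 2x^2 - 7) + 231| = |x − 4|·|-3x^2 - 14x - 56|.
Assume first that |x − 4| < 1, so |x| < 5. Then |-3x^2 - 14x - 56| ≤ 3·5^2 + 14·5 + 56 = 201.
Hence |(-3x^3 - 2x^2 - 7) + 231| ≤ 201|x − 4| < eps provided |x − 4| < eps/201.
Take delta = min(1, eps/201). Then 0 < |x − 4| < delta gives both |x − 4| < 1 and |x − 4| < eps/201, so |(-3x^3 - 2x^2 - 7) + 231| < eps.

delta = min(1, eps/201)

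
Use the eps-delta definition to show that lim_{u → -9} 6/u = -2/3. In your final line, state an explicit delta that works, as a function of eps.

Let eps > 0. We seek delta > 0 such that 0 < |u + 9| < delta implies |6/u + 2/3| < eps.
|6/u + 2/3| = 6·|-9 − u|/(9·|u|) = 6|u + 9|/(9|u|).
Restrict delta ≤ 9/2. Then |u + 9| < 9/2 gives |u| > 9/2, so 9|u| > 81/2.
Then |6/u + 2/3| < 6|u + 9|/(81/2), which is < eps when |u + 9| < (27/4)eps.
Take delta = min(9/2, (27/4)eps). Then 0 < |u + 9| < delta gives both |u + 9| < 9/2 and |u + 9| < (27/4)eps, so |6/u + 2/3| < eps.

delta = min(9/2, (27/4)eps)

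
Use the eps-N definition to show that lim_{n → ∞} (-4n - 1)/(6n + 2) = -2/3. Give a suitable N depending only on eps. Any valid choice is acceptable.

N = (1/18)/eps

Suppose eps > 0. For n ≥ 1, |(-4n - 1)/(6n + 2) + 2/3| = |2|/(6(6n + 2)) = 2/(6(6n + 2)).
Since 6n + 2 ≥ 6n for n ≥ 1, this is ≤ 2/(6·6n) = (1/18)/n.
So |(-4n - 1)/(6n + 2) + 2/3| < eps whenever n > (1/18)/eps.
Take N = (1/18)/eps. If n > N then |(-4n - 1)/(6n + 2) + 2/3| ≤ (1/18)/n < eps.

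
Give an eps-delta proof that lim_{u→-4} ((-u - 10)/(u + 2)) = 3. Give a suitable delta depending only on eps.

delta = min(1, (1/4)eps)

Fix eps > 0. We want delta > 0 with 0 < |u + 4| < delta ⇒ |(-u - 10)/(u + 2) − 3| < eps.
Combining over a common denominator, (-u - 10)/(u + 2) − 3 = [(-u - 10)·(-2) − (-6)·(u + 2)] / [(-2)·(u + 2)] = 8(u + 4) / ((-2)(u + 2)).
So |(-u - 10)/(u + 2) − 3| = 8|u + 4| / (2·|u + 2|).
Require delta ≤ 1, so |u + 2| ≥ |-2| − |u + 4| > 2 − 1 = 1.
Hence |(-u - 10)/(u + 2) − 3| < 8|u + 4|/(2·1) = 4|u + 4|, which is < eps once |u + 4| < (1/4)eps.
Take delta = min(1, (1/4)eps). Then 0 < |u + 4| < delta forces both bounds, so |(-u - 10)/(u + 2) − 3| < eps.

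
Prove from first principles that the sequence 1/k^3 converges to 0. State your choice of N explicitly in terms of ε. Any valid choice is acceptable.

Fix ε > 0. For k ≥ 1, |1/k^3 − 0| = 1/k^3.
1/k^3 < ε ⇔ k^3 > 1/ε ⇔ k > (1/ε)^{1/3}.
Take N = (1/ε)^{1/3}. Then k > N implies 1/k^3 < ε.

N = (1/ε)^{1/3}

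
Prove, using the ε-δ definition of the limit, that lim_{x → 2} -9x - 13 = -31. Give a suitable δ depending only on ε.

δ = ε/9

Let ε > 0. We need δ > 0 so that 0 < |x − 2| < δ implies |(-9x - 13) + 31| < ε.
Since (-9x - 13) + 31 = -9(x − 2), we have |(-9x - 13) + 31| = 9|x − 2|.
So 9|x − 2| < ε exactly when |x − 2| < ε/9.
Take δ = ε/9. If 0 < |x − 2| < δ then |(-9x - 13) + 31| = 9|x − 2| < 9·(ε/9) = ε.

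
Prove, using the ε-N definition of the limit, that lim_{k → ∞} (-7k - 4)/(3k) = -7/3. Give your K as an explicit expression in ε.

K = (4/3)/ε

Let ε > 0. For k ≥ 1, |(-7k - 4)/(3k) + 7/3| = |-12|/(3(3k)) = 12/(3(3k)).
Since 3k ≥ 3k for k ≥ 1, this is ≤ 12/(3·3k) = (4/3)/k.
So |(-7k - 4)/(3k) + 7/3| < ε whenever k > (4/3)/ε.
Take K = (4/3)/ε. If k > K then |(-7k - 4)/(3k) + 7/3| ≤ (4/3)/k < ε.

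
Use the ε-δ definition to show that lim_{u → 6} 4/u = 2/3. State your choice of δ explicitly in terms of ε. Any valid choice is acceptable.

Let ε > 0 be given. We seek δ > 0 such that 0 < |u − 6| < δ implies |4/u − (2/3)| < ε.
|4/u − (2/3)| = 4·|6 − u|/(6·|u|) = 4|u − 6|/(6|u|).
Require δ ≤ 3 so that |u| > 6 − 3 = 3, hence 6|u| > 18.
Then |4/u − (2/3)| < 4|u − 6|/18, which is < ε when |u − 6| < (9/2)ε.
Take δ = min(3, (9/2)ε). Then 0 < |u − 6| < δ gives both |u − 6| < 3 and |u − 6| < (9/2)ε, so |4/u − (2/3)| < ε.

δ = min(3, (9/2)ε)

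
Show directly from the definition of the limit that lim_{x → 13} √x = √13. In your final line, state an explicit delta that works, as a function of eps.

Let eps > 0 be given. We want delta > 0 such that 0 < |x − 13| < delta implies |√x − √13| < eps.
Rationalise: √x − √13 = (x − 13)/(√x + √13), so |√x − √13| = |x − 13|/(√x + √13).
Restrict delta ≤ 13 so that |x − 13| < 13 forces x > 0, and then √x + √13 > √13.
Hence |√x − √13| < |x − 13|/√13, which is < eps once |x − 13| < √13·eps.
Take delta = min(13, √13·eps). If 0 < |x − 13| < delta then x > 0 and |√x − √13| < |x − 13|/√13 < eps.

delta = min(13, √13·eps)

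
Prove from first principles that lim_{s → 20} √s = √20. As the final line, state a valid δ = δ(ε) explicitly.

Let ε > 0 be given. We want δ > 0 such that 0 < |s − 20| < δ implies |√s − √20| < ε.
Rationalise: √s − √20 = (s − 20)/(√s + √20), so |√s − √20| = |s − 20|/(√s + √20).
Restrict δ ≤ 20 so that |s − 20| < 20 forces s > 0, and then √s + √20 > √20.
Hence |√s − √20| < |s − 20|/√20, which is < ε once |s − 20| < √20·ε.
Take δ = min(20, √20·ε). If 0 < |s − 20| < δ then s > 0 and |√s − √20| < |s − 20|/√20 < ε.

δ = min(20, √20·ε)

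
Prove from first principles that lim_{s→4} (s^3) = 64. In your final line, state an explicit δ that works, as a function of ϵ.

δ = min(1, ϵ/61)

Suppose ϵ > 0. We seek δ > 0 with 0 < |s − 4| < δ ⇒ |s^3 − 64| < ϵ.
Factor: s^3 − 64 = (s − 4)(s^2 + 4s + 16), so |s^3 − 64| = |s − 4|·|s^2 + 4s + 16|.
Restrict δ ≤ 1. Then |s − 4| < 1 gives |s| < 5, so by the triangle inequality |s^2 + 4s + 16| ≤ 5^2 + 4·5 + 16 = 61.
Hence |s^3 − 64| ≤ 61|s − 4|, which is < ϵ once |s − 4| < ϵ/61.
Take δ = min(1, ϵ/61). If 0 < |s − 4| < δ then both bounds hold and |s^3 − 64| ≤ 61|s − 4| < 61·(ϵ/61) = ϵ.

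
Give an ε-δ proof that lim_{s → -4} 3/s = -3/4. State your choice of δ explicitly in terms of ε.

δ = min(2, (8/3)ε)

Let ε > 0 be given. We seek δ > 0 such that 0 < |s + 4| < δ implies |3/s + 3/4| < ε.
|3/s + 3/4| = 3·|-4 − s|/(4·|s|) = 3|s + 4|/(4|s|).
Restrict δ ≤ 2. Then |s + 4| < 2 gives |s| > 2, so 4|s| > 8.
Then |3/s + 3/4| < 3|s + 4|/8, which is < ε when |s + 4| < (8/3)ε.
Take δ = min(2, (8/3)ε). Then 0 < |s + 4| < δ gives both |s + 4| < 2 and |s + 4| < (8/3)ε, so |3/s + 3/4| < ε.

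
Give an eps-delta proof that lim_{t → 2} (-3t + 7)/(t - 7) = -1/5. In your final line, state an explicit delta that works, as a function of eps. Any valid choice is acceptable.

delta = min(5/2, (25/28)eps)

Let eps > 0. We want delta > 0 with 0 < |t − 2| < delta ⇒ |(-3t + 7)/(t - 7) + 1/5| < eps.
Combining over a common denominator, (-3t + 7)/(t - 7) + 1/5 = [(-3t + 7)·(-5) − 1·(t - 7)] / [(-5)·(t - 7)] = 14(t − 2) / ((-5)(t - 7)).
So |(-3t + 7)/(t - 7) + 1/5| = 14|t − 2| / (5·|t − 7|).
Restrict delta ≤ 5/2. Then |t − 2| < 5/2 gives |t − 7| = |(t − 2) + (-5)| ≥ 5 − 5/2 = 5/2.
Hence |(-3t + 7)/(t - 7) + 1/5| < 14|t − 2|/(5·(5/2)) = (28/25)|t − 2|, which is < eps once |t − 2| < (25/28)eps.
Take delta = min(5/2, (25/28)eps). Then 0 < |t − 2| < delta forces both bounds, so |(-3t + 7)/(t - 7) + 1/5| < eps.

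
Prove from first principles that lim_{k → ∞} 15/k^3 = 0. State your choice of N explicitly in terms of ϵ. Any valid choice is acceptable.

Suppose ϵ > 0. For k ≥ 1, |15/k^3 − 0| = 15/k^3.
15/k^3 < ϵ ⇔ k^3 > 15/ϵ ⇔ k > (15/ϵ)^{1/3}.
Take N = (15/ϵ)^{1/3}. Then k > N implies 15/k^3 < ϵ.

N = (15/ϵ)^{1/3}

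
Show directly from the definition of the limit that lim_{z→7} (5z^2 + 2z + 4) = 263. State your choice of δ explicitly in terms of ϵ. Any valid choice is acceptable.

δ = min(1, ϵ/77)

Let ϵ > 0 be given. We want δ > 0 such that 0 < |z − 7| < δ implies |(5z^2 + 2z + 4) − 263| < ϵ.
(5z^2 + 2z + 4) − 263 = 5z^2 + 2z - 259 = (z − 7)(5z + 37).
So |(5z^2 + 2z + 4) − 263| = |z − 7|·|5z + 37|.
Require δ ≤ 1. Then |z − 7| < 1 gives |z| < 8, and by the triangle inequality |5z + 37| ≤ 5·8 + 37 = 77.
Hence |(5z^2 + 2z + 4) − 263| ≤ 77|z − 7| < ϵ provided |z − 7| < ϵ/77.
Choosing δ = min(1, ϵ/77) ensures both conditions, hence |(5z^2 + 2z + 4) − 263| < ϵ.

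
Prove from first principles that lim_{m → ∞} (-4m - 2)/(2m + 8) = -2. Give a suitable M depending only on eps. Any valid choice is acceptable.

Let eps > 0 be given. For m ≥ 1, |(-4m - 2)/(2m + 8) + 2| = |28|/(2(2m + 8)) = 28/(2(2m + 8)).
Since 2m + 8 ≥ 2m for m ≥ 1, this is ≤ 28/(2·2m) = 7/m.
So |(-4m - 2)/(2m + 8) + 2| < eps whenever m > 7/eps.
Take M = 7/eps. If m > M then |(-4m - 2)/(2m + 8) + 2| ≤ 7/m < eps.

M = 7/eps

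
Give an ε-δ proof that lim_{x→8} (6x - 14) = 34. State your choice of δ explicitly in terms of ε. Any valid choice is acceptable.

Let ε > 0 be given. We need δ > 0 so that 0 < |x − 8| < δ implies |(6x - 14) − 34| < ε.
Since (6x - 14) − 34 = 6(x − 8), we have |(6x - 14) − 34| = 6|x − 8|.
So 6|x − 8| < ε exactly when |x − 8| < ε/6.
Take δ = ε/6. If 0 < |x − 8| < δ then |(6x - 14) − 34| = 6|x − 8| < 6·(ε/6) = ε.

δ = ε/6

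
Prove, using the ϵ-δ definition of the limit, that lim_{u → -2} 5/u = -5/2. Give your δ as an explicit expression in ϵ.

Let ϵ > 0 be given. We seek δ > 0 such that 0 < |u + 2| < δ implies |5/u + 5/2| < ϵ.
|5/u + 5/2| = 5·|-2 − u|/(2·|u|) = 5|u + 2|/(2|u|).
Restrict δ ≤ 1. Then |u + 2| < 1 gives |u| > 1, so 2|u| > 2.
Then |5/u + 5/2| < 5|u + 2|/2, which is < ϵ when |u + 2| < (2/5)ϵ.
Take δ = min(1, (2/5)ϵ). Then 0 < |u + 2| < δ gives both |u + 2| < 1 and |u + 2| < (2/5)ϵ, so |5/u + 5/2| < ϵ.

δ = min(1, (2/5)ϵ)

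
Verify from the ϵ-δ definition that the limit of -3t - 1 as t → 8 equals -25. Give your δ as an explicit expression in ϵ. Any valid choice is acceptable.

Let ϵ > 0. We need δ > 0 so that 0 < |t − 8| < δ implies |(-3t - 1) + 25| < ϵ.
Since (-3t - 1) + 25 = -3(t − 8), we have |(-3t - 1) + 25| = 3|t − 8|.
Thus it suffices that |t − 8| < ϵ/3.
Choosing δ = ϵ/3 gives |(-3t - 1) + 25| = 3|t − 8| < ϵ whenever |t − 8| < δ.

δ = ϵ/3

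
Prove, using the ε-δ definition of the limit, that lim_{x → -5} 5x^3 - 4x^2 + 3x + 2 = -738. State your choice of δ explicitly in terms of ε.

δ = min(1, ε/502)

Let ε > 0. We want δ > 0 such that 0 < |x + 5| < δ implies |(5x^3 - 4x^2 + 3x + 2) + 738| < ε.
(5x^3 - 4x^2 + 3x + 2) + 738 = 5x^3 - 4x^2 + 3x + 740 = (x + 5)(5x^2 - 29x + 148).
So |(5x^3 - 4x^2 + 3x + 2) + 738| = |x + 5|·|5x^2 - 29x + 148|.
Require δ ≤ 1. Then |x + 5| < 1 gives |x| < 6, and by the triangle inequality |5x^2 - 29x + 148| ≤ 5·6^2 + 29·6 + 148 = 502.
Hence |(5x^3 - 4x^2 + 3x + 2) + 738| ≤ 502|x + 5| < ε provided |x + 5| < ε/502.
Choosing δ = min(1, ε/502) ensures both conditions, hence |(5x^3 - 4x^2 + 3x + 2) + 738| < ε.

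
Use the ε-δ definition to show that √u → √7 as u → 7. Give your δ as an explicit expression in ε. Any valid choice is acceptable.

δ = min(7, √7·ε)

Fix ε > 0. We want δ > 0 such that 0 < |u − 7| < δ implies |√u − √7| < ε.
Rationalise: √u − √7 = (u − 7)/(√u + √7), so |√u − √7| = |u − 7|/(√u + √7).
Restrict δ ≤ 7 so that |u − 7| < 7 forces u > 0, and then √u + √7 > √7.
Hence |√u − √7| < |u − 7|/√7, which is < ε once |u − 7| < √7·ε.
Take δ = min(7, √7·ε). If 0 < |u − 7| < δ then u > 0 and |√u − √7| < |u − 7|/√7 < ε.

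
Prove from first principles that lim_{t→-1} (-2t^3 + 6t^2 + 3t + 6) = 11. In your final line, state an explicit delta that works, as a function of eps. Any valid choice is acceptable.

Fix eps > 0. We want delta > 0 such that 0 < |t + 1| < delta implies |(-2t^3 + 6t^2 + 3t + 6) − 11| < eps.
(-2t^3 + 6t^2 + 3t + 6) − 11 = -2t^3 + 6t^2 + 3t - 5 = (t + 1)(-2t^2 + 8t - 5).
So |(-2t^3 + 6t^2 + 3t + 6) − 11| = |t + 1|·|-2t^2 + 8t - 5|.
Assume first that |t + 1| < 2, so |t| < 3. Then |-2t^2 + 8t - 5| ≤ 2·3^2 + 8·3 + 5 = 47.
Hence |(-2t^3 + 6t^2 + 3t + 6) − 11| ≤ 47|t + 1| < eps provided |t + 1| < eps/47.
Choosing delta = min(2, eps/47) ensures both conditions, hence |(-2t^3 + 6t^2 + 3t + 6) − 11| < eps.

delta = min(2, eps/47)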